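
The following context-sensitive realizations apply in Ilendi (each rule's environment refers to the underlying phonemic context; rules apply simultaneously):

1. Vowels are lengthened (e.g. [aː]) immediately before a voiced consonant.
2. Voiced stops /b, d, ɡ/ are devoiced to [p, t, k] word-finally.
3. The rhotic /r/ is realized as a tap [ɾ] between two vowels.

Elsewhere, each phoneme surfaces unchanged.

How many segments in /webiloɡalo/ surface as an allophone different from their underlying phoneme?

Segments that undergo a rule: /e/ → [eː] (rule 1); /i/ → [iː] (rule 1); /o/ → [oː] (rule 1); /a/ → [aː] (rule 1).
All other segments surface unchanged.

4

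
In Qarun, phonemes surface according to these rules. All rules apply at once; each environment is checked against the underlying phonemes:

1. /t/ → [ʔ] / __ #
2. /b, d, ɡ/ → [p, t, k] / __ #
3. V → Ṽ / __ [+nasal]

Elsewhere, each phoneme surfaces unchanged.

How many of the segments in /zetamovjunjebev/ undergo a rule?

2

Segments that undergo a rule: /a/ → [ã] (rule 3); /u/ → [ũ] (rule 3).
All other segments surface unchanged.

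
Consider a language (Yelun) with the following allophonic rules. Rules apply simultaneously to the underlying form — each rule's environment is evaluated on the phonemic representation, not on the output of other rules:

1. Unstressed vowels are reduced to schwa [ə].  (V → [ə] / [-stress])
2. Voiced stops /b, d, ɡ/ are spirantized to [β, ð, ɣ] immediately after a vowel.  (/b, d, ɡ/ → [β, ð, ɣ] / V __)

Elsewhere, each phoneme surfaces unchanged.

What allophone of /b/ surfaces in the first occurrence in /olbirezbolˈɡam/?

/b/ (between /l/ and /i/) fails the environment for rule 2, so it stays [b].

[b]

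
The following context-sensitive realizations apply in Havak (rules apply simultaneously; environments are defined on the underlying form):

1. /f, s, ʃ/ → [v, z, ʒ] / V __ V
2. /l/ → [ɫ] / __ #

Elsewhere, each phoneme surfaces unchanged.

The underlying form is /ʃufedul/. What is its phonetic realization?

/ʃ/ (word-initial) is in the target of rule 1 but the environment (between two vowels) is not met → [ʃ].
/u/ (between /ʃ/ and /f/): no rule targets it → [u].
/f/ meets the environment for rule 1 (between two vowels) → [v].
/e/ stays [e].
/d/ (between /e/ and /u/): no rule targets it → [d].
/u/ stays [u].
/l/ (word-final): word-finally, so rule 2 applies → [ɫ].

[ʃuveduɫ]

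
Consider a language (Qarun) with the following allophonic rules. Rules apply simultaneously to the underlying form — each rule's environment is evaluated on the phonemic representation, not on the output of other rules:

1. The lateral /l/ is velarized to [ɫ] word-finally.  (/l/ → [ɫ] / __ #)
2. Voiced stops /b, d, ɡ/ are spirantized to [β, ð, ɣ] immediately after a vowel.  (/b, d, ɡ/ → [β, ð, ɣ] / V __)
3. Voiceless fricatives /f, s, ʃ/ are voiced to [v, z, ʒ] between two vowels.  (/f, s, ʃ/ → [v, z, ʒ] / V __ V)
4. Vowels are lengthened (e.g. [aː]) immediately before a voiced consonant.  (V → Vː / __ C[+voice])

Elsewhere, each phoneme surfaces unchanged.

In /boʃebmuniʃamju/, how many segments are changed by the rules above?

6

Segments that undergo a rule: /ʃ/ → [ʒ] (rule 3); /e/ → [eː] (rule 4); /b/ → [β] (rule 2); /u/ → [uː] (rule 4); /ʃ/ → [ʒ] (rule 3); /a/ → [aː] (rule 4).
All other segments surface unchanged.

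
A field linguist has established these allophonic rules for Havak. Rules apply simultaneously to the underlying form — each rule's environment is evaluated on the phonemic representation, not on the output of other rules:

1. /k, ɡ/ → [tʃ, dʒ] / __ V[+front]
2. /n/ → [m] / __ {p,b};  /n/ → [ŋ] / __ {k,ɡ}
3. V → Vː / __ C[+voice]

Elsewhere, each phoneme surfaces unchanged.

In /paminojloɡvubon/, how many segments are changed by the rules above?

Segments that undergo a rule: /a/ → [aː] (rule 3); /i/ → [iː] (rule 3); /o/ → [oː] (rule 3); /o/ → [oː] (rule 3); /u/ → [uː] (rule 3); /o/ → [oː] (rule 3).
All other segments surface unchanged.

6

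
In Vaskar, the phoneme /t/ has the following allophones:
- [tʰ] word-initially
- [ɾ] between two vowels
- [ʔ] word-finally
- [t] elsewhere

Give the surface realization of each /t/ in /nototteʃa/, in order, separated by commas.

Occurrence 1 (position 3): between two vowels → [ɾ].
Occurrence 2 (position 5): no conditioning environment matches → elsewhere allophone [t].
Occurrence 3 (position 6): no conditioning environment matches → elsewhere allophone [t].

[ɾ], [t], [t]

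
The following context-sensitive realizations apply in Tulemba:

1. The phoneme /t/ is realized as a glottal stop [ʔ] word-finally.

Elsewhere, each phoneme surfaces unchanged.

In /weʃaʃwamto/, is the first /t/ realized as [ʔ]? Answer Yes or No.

/t/ (between /m/ and /o/): rule 1 targets it, but not word-finally → unchanged [t].
The actual realization is [t], not [ʔ].

No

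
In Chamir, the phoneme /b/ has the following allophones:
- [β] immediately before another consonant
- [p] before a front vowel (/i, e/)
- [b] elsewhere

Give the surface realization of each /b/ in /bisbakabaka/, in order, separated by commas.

Occurrence 1 (position 1): before a front vowel (/i, e/) → [p].
Occurrence 2 (position 4): no conditioning environment matches → elsewhere allophone [b].
Occurrence 3 (position 8): no conditioning environment matches → elsewhere allophone [b].

[p], [b], [b]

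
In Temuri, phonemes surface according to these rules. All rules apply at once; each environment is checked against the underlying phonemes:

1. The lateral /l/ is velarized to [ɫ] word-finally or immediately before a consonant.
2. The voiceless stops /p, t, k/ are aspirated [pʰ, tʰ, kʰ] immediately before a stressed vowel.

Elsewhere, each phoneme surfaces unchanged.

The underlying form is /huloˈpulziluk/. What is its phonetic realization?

[huloˈpʰuɫziluk]

/h/ (word-initial): no rule targets it → [h].
/u/ (between /h/ and /l/) is unaffected → [u].
/l/ (between /u/ and /o/) fails the environment for rule 1, so it stays [l].
/o/ (between /l/ and /p/) is unaffected → [o].
Rule 2 applies to /p/ (between /o/ and /u/: immediately before a stressed vowel) → [pʰ].
/u/ — not in any rule's target class → [u].
/l/ — between /u/ and /z/, word-finally or immediately before a consonant — surfaces as [ɫ] (rule 1).
/z/ (between /l/ and /i/): no rule targets it → [z].
/i/ (between /z/ and /l/) is unaffected → [i].
/l/ (between /i/ and /u/) is in the target of rule 1 but the environment (word-finally or immediately before a consonant) is not met → [l].
/u/ (between /l/ and /k/): no rule targets it → [u].
/k/ (word-final) is in the target of rule 2 but the environment (immediately before a stressed vowel) is not met → [k].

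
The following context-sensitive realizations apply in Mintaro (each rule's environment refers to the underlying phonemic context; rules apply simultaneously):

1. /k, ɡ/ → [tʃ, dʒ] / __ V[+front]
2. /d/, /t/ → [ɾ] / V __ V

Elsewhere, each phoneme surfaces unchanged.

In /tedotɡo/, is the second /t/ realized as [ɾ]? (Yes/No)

/t/ (between /o/ and /ɡ/) is in the target of rule 2 but the environment (between two vowels) is not met → [t].
The actual realization is [t], not [ɾ].

No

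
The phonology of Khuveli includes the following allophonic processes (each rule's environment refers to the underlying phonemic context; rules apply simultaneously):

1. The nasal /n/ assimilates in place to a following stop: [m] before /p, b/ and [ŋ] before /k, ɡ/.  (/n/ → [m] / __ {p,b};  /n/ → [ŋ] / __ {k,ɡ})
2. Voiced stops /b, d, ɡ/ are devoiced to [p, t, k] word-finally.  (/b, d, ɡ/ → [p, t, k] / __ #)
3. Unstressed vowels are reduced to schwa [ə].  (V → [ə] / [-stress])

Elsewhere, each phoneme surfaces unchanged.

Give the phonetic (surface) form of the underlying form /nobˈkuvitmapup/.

[nəbˈkuvətməpəp]

/n/ (word-initial): rule 1 targets it, but not before a labial or velar stop → unchanged [n].
/o/ (between /n/ and /b/): in an unstressed syllable, so rule 3 applies → [ə].
/b/ — between /o/ and /k/; rule 2 does not apply here → [b].
/k/ (between /b/ and /u/) is unaffected → [k].
/u/ — between /k/ and /v/; rule 3 does not apply here → [u].
/v/ stays [v].
/i/ (between /v/ and /t/) occurs in an unstressed syllable → [ə] by rule 3.
/t/ (between /i/ and /m/) is unaffected → [t].
/m/ (between /t/ and /a/): no rule targets it → [m].
/a/ (between /m/ and /p/) occurs in an unstressed syllable → [ə] by rule 3.
/p/ (between /a/ and /u/) is unaffected → [p].
/u/ (between /p/ and /p/) occurs in an unstressed syllable → [ə] by rule 3.
/p/ (word-final): no rule targets it → [p].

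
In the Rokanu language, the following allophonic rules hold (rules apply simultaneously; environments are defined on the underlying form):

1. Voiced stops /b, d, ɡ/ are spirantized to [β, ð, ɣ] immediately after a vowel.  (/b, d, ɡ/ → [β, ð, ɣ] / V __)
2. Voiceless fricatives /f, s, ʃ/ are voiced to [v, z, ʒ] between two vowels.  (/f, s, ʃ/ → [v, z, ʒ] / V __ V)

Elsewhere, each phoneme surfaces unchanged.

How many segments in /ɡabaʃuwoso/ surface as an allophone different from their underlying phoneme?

Segments that undergo a rule: /b/ → [β] (rule 1); /ʃ/ → [ʒ] (rule 2); /s/ → [z] (rule 2).
All other segments surface unchanged.

3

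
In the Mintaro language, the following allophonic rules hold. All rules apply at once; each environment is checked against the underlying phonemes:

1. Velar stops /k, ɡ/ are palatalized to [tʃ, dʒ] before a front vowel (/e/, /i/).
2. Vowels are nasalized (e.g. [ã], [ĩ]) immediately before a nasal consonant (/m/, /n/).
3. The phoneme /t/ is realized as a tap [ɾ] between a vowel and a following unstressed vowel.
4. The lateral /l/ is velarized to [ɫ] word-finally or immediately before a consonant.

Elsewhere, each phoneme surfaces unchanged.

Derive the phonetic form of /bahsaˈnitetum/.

/a/ (between /b/ and /h/) fails the environment for rule 2, so it stays [a].
/a/ (between /s/ and /n/): before a nasal consonant, so rule 2 applies → [ã].
/i/ (between /n/ and /t/) fails the environment for rule 2, so it stays [i].
/t/ — between /i/ and /e/, between a vowel and a following unstressed vowel — surfaces as [ɾ] (rule 3).
/e/ (between /t/ and /t/) fails the environment for rule 2, so it stays [e].
/t/ (between /e/ and /u/) occurs between a vowel and a following unstressed vowel → [ɾ] by rule 3.
Rule 2 applies to /u/ (between /t/ and /m/: before a nasal consonant) → [ũ].

[bahsãˈniɾeɾũm]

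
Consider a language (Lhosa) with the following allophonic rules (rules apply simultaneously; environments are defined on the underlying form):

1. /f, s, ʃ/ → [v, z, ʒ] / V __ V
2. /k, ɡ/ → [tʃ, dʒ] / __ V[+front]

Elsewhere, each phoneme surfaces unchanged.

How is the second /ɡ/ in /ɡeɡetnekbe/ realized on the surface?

[dʒ]

Rule 2 applies to /ɡ/ (between /e/ and /e/: before a front vowel) → [dʒ].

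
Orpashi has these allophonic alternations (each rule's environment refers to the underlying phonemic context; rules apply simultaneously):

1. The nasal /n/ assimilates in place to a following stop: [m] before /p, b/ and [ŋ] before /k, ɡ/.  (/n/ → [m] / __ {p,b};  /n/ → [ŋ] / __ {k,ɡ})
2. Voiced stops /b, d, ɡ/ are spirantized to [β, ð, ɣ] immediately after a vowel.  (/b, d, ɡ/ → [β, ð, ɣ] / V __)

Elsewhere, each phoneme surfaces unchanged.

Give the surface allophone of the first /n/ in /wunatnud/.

[n]

/n/ (between /u/ and /a/): rule 1 targets it, but not before a labial or velar stop → unchanged [n].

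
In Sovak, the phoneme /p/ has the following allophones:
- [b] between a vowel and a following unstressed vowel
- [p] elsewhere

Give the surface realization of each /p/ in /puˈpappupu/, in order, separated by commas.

[p], [p], [p], [p], [b]

Occurrence 1 (position 1): no conditioning environment matches → elsewhere allophone [p].
Occurrence 2 (position 3): no conditioning environment matches → elsewhere allophone [p].
Occurrence 3 (position 5): no conditioning environment matches → elsewhere allophone [p].
Occurrence 4 (position 6): no conditioning environment matches → elsewhere allophone [p].
Occurrence 5 (position 8): between a vowel and a following unstressed vowel → [b].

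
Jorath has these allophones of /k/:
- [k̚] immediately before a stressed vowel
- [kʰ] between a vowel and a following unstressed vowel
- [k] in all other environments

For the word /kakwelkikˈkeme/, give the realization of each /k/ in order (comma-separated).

Occurrence 1 (position 1): no conditioning environment matches → elsewhere allophone [k].
Occurrence 2 (position 3): no conditioning environment matches → elsewhere allophone [k].
Occurrence 3 (position 7): no conditioning environment matches → elsewhere allophone [k].
Occurrence 4 (position 9): no conditioning environment matches → elsewhere allophone [k].
Occurrence 5 (position 10): immediately before a stressed vowel → [k̚].

[k], [k], [k], [k], [k̚]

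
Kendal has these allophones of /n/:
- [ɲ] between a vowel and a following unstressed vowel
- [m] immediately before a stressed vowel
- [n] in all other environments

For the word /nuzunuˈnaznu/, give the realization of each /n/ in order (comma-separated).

Occurrence 1 (position 1): no conditioning environment matches → elsewhere allophone [n].
Occurrence 2 (position 5): between a vowel and a following unstressed vowel → [ɲ].
Occurrence 3 (position 7): immediately before a stressed vowel → [m].
Occurrence 4 (position 10): no conditioning environment matches → elsewhere allophone [n].

[n], [ɲ], [m], [n]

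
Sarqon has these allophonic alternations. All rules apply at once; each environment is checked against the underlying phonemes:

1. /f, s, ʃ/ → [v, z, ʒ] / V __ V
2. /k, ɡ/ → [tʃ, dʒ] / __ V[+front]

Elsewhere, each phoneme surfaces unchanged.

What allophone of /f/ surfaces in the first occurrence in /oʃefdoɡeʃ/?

/f/ — between /e/ and /d/; rule 1 does not apply here → [f].

[f]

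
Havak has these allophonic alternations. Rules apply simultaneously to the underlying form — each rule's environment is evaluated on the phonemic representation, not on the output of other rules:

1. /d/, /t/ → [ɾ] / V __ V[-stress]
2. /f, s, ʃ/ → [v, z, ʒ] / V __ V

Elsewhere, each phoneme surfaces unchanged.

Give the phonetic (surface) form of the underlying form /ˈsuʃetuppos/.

[ˈsuʒeɾuppos]

/s/ (word-initial): rule 2 targets it, but not between two vowels → unchanged [s].
/u/ — not in any rule's target class → [u].
/ʃ/ — between /u/ and /e/, between two vowels — surfaces as [ʒ] (rule 2).
/e/ (between /ʃ/ and /t/): no rule targets it → [e].
/t/ meets the environment for rule 1 (between a vowel and a following unstressed vowel) → [ɾ].
/u/ — not in any rule's target class → [u].
/p/ stays [p].
/p/ (between /p/ and /o/) is unaffected → [p].
/o/ — not in any rule's target class → [o].
/s/ (word-final): rule 2 targets it, but not between two vowels → unchanged [s].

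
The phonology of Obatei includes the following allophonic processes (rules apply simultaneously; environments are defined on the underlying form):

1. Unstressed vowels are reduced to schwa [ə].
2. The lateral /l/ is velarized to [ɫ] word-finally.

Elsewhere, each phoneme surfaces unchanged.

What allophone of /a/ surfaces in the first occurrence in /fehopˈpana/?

[a]

/a/ (between /p/ and /n/): rule 1 targets it, but not in an unstressed syllable → unchanged [a].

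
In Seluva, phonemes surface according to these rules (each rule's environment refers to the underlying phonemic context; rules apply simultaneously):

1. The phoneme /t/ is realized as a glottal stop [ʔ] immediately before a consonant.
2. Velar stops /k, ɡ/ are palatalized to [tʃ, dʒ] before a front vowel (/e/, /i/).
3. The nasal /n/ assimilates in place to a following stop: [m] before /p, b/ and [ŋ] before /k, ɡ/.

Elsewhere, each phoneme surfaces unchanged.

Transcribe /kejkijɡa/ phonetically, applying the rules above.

/k/ — word-initial, before a front vowel — surfaces as [tʃ] (rule 2).
/e/ — not in any rule's target class → [e].
/j/ (between /e/ and /k/) is unaffected → [j].
/k/ meets the environment for rule 2 (before a front vowel) → [tʃ].
/i/ (between /k/ and /j/): no rule targets it → [i].
/j/ (between /i/ and /ɡ/) is unaffected → [j].
/ɡ/ — between /j/ and /a/; rule 2 does not apply here → [ɡ].
/a/ stays [a].

[tʃejtʃijɡa]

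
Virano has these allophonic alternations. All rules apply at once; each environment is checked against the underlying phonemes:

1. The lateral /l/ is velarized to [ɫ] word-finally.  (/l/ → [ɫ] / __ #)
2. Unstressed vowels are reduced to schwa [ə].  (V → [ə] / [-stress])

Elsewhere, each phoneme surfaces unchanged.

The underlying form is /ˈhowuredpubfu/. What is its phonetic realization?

[ˈhowərədpəbfə]

/h/ (word-initial) is unaffected → [h].
/o/ (between /h/ and /w/): rule 2 targets it, but not in an unstressed syllable → unchanged [o].
/w/ (between /o/ and /u/) is unaffected → [w].
/u/ (between /w/ and /r/): in an unstressed syllable, so rule 2 applies → [ə].
/r/ — not in any rule's target class → [r].
/e/ (between /r/ and /d/) occurs in an unstressed syllable → [ə] by rule 2.
/d/ (between /e/ and /p/) is unaffected → [d].
/p/ — not in any rule's target class → [p].
/u/ — between /p/ and /b/, in an unstressed syllable — surfaces as [ə] (rule 2).
/b/ (between /u/ and /f/): no rule targets it → [b].
/f/ (between /b/ and /u/) is unaffected → [f].
/u/ — word-final, in an unstressed syllable — surfaces as [ə] (rule 2).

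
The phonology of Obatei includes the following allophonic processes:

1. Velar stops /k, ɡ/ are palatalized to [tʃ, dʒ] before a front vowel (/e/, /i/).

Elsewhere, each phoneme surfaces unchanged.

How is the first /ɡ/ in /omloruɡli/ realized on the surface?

/ɡ/ (between /u/ and /l/): rule 1 targets it, but not before a front vowel → unchanged [ɡ].

[ɡ]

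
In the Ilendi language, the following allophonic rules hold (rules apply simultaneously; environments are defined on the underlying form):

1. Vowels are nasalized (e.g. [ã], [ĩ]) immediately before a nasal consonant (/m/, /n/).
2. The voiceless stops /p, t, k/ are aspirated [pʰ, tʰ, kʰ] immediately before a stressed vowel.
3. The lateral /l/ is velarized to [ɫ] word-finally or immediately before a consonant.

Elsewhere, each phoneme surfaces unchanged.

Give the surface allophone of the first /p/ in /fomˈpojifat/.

[pʰ]

/p/ (between /m/ and /o/) occurs immediately before a stressed vowel → [pʰ] by rule 2.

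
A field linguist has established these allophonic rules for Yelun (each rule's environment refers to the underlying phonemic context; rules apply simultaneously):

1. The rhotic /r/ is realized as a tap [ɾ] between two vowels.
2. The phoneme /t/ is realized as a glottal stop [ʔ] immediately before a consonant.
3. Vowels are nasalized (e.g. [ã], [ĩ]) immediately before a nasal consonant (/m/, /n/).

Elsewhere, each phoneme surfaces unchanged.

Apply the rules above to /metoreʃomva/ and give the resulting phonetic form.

/m/ (word-initial): no rule targets it → [m].
/e/ — between /m/ and /t/; rule 3 does not apply here → [e].
/t/ (between /e/ and /o/): rule 2 targets it, but not immediately before a consonant → unchanged [t].
/o/ (between /t/ and /r/) is in the target of rule 3 but the environment (before a nasal consonant) is not met → [o].
/r/ meets the environment for rule 1 (between two vowels) → [ɾ].
/e/ (between /r/ and /ʃ/): rule 3 targets it, but not before a nasal consonant → unchanged [e].
/ʃ/ (between /e/ and /o/) is unaffected → [ʃ].
/o/ (between /ʃ/ and /m/): before a nasal consonant, so rule 3 applies → [õ].
/m/ (between /o/ and /v/): no rule targets it → [m].
/v/ stays [v].
/a/ (word-final): rule 3 targets it, but not before a nasal consonant → unchanged [a].

[metoɾeʃõmva]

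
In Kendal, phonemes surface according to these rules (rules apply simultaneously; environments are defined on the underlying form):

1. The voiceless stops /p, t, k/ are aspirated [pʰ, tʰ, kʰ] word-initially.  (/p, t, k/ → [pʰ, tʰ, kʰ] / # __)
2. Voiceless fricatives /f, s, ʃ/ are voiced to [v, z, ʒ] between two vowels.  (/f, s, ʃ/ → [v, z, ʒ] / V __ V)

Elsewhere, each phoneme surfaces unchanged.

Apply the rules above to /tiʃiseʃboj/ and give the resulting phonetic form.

/t/ (word-initial) occurs word-initially → [tʰ] by rule 1.
/i/ stays [i].
Rule 2 applies to /ʃ/ (between /i/ and /i/: between two vowels) → [ʒ].
/i/ (between /ʃ/ and /s/): no rule targets it → [i].
/s/ meets the environment for rule 2 (between two vowels) → [z].
/e/ (between /s/ and /ʃ/): no rule targets it → [e].
/ʃ/ (between /e/ and /b/) fails the environment for rule 2, so it stays [ʃ].
/b/ (between /ʃ/ and /o/) is unaffected → [b].
/o/ (between /b/ and /j/) is unaffected → [o].
/j/ (word-final): no rule targets it → [j].

[tʰiʒizeʃboj]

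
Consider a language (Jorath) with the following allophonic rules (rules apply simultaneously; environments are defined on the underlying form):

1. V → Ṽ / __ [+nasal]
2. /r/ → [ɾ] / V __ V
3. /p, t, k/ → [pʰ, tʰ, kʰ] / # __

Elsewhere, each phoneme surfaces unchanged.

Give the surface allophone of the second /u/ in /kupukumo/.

/u/ (between /p/ and /k/): rule 1 targets it, but not before a nasal consonant → unchanged [u].

[u]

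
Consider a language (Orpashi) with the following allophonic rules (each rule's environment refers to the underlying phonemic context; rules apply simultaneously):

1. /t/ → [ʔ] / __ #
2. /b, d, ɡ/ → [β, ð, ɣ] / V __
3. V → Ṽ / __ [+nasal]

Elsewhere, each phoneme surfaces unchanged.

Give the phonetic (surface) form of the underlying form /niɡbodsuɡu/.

/n/ — not in any rule's target class → [n].
/i/ (between /n/ and /ɡ/) fails the environment for rule 3, so it stays [i].
/ɡ/ (between /i/ and /b/): immediately after a vowel, so rule 2 applies → [ɣ].
/b/ (between /ɡ/ and /o/): rule 2 targets it, but not immediately after a vowel → unchanged [b].
/o/ (between /b/ and /d/) fails the environment for rule 3, so it stays [o].
/d/ (between /o/ and /s/) occurs immediately after a vowel → [ð] by rule 2.
/s/ — not in any rule's target class → [s].
/u/ (between /s/ and /ɡ/): rule 3 targets it, but not before a nasal consonant → unchanged [u].
/ɡ/ meets the environment for rule 2 (immediately after a vowel) → [ɣ].
/u/ (word-final) is in the target of rule 3 but the environment (before a nasal consonant) is not met → [u].

[niɣboðsuɣu]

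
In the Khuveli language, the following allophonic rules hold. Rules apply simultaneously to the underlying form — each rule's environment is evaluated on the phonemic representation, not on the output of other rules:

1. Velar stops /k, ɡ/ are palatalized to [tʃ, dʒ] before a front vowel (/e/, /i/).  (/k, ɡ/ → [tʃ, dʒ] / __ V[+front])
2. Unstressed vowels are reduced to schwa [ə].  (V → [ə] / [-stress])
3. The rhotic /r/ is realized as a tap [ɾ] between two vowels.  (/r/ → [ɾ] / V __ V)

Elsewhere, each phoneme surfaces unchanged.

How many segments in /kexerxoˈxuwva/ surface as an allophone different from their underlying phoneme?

5

Segments that undergo a rule: /k/ → [tʃ] (rule 1); /e/ → [ə] (rule 2); /e/ → [ə] (rule 2); /o/ → [ə] (rule 2); /a/ → [ə] (rule 2).
All other segments surface unchanged.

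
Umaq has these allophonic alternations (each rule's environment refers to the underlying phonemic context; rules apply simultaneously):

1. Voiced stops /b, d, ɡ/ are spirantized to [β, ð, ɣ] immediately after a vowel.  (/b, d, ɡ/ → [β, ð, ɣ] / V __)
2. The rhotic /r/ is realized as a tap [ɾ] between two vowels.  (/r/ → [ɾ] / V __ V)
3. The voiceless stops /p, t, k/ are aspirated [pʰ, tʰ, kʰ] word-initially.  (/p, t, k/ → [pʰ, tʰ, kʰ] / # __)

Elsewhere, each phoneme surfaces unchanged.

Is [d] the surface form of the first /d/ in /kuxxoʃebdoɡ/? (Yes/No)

/d/ (between /b/ and /o/) fails the environment for rule 1, so it stays [d].
The actual realization is [d], which matches [d].

Yes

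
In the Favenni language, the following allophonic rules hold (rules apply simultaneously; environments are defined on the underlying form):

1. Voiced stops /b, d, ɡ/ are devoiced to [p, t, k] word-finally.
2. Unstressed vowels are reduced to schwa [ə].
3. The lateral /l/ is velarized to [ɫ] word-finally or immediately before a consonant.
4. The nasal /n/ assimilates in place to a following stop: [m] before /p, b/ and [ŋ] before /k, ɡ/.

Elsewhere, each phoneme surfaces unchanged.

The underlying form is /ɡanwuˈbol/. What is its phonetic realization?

/ɡ/ (word-initial) fails the environment for rule 1, so it stays [ɡ].
/a/ meets the environment for rule 2 (in an unstressed syllable) → [ə].
/n/ (between /a/ and /w/) is in the target of rule 4 but the environment (before a labial or velar stop) is not met → [n].
/w/ (between /n/ and /u/): no rule targets it → [w].
/u/ (between /w/ and /b/): in an unstressed syllable, so rule 2 applies → [ə].
/b/ (between /u/ and /o/) is in the target of rule 1 but the environment (word-finally) is not met → [b].
/o/ (between /b/ and /l/): rule 2 targets it, but not in an unstressed syllable → unchanged [o].
/l/ (word-final): word-finally or immediately before a consonant, so rule 3 applies → [ɫ].

[ɡənwəˈboɫ]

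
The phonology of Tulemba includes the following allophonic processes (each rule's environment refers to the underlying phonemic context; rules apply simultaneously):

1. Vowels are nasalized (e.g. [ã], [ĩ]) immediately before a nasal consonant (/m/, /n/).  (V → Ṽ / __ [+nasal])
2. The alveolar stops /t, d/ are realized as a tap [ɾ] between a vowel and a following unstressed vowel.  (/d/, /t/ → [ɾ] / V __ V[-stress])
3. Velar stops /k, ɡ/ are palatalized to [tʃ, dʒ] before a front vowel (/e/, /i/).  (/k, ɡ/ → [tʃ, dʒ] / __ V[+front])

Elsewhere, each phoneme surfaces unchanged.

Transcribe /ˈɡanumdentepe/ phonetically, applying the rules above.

[ˈɡãnũmdẽntepe]

/ɡ/ — word-initial; rule 3 does not apply here → [ɡ].
/a/ — between /ɡ/ and /n/, before a nasal consonant — surfaces as [ã] (rule 1).
/n/ (between /a/ and /u/): no rule targets it → [n].
/u/ (between /n/ and /m/) occurs before a nasal consonant → [ũ] by rule 1.
/m/ (between /u/ and /d/) is unaffected → [m].
/d/ (between /m/ and /e/) fails the environment for rule 2, so it stays [d].
/e/ (between /d/ and /n/) occurs before a nasal consonant → [ẽ] by rule 1.
/n/ (between /e/ and /t/) is unaffected → [n].
/t/ — between /n/ and /e/; rule 2 does not apply here → [t].
/e/ (between /t/ and /p/): rule 1 targets it, but not before a nasal consonant → unchanged [e].
/p/ stays [p].
/e/ (word-final): rule 1 targets it, but not before a nasal consonant → unchanged [e].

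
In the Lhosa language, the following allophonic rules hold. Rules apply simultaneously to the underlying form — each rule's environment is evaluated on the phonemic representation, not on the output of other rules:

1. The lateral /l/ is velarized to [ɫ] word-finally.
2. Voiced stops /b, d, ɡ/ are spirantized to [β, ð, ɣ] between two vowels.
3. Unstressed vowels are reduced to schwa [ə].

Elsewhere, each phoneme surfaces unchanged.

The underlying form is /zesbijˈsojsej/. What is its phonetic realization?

[zəsbəjˈsojsəj]

/z/ stays [z].
/e/ (between /z/ and /s/) occurs in an unstressed syllable → [ə] by rule 3.
/s/ (between /e/ and /b/) is unaffected → [s].
/b/ (between /s/ and /i/): rule 2 targets it, but not between two vowels → unchanged [b].
/i/ meets the environment for rule 3 (in an unstressed syllable) → [ə].
/j/ stays [j].
/s/ (between /j/ and /o/) is unaffected → [s].
/o/ — between /s/ and /j/; rule 3 does not apply here → [o].
/j/ (between /o/ and /s/): no rule targets it → [j].
/s/ stays [s].
Rule 3 applies to /e/ (between /s/ and /j/: in an unstressed syllable) → [ə].
/j/ — not in any rule's target class → [j].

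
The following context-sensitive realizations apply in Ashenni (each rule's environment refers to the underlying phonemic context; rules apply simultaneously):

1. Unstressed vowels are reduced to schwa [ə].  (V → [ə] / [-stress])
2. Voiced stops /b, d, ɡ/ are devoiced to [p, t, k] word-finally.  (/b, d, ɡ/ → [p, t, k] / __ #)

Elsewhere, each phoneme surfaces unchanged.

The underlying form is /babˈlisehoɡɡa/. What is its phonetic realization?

/b/ (word-initial) fails the environment for rule 2, so it stays [b].
/a/ (between /b/ and /b/): in an unstressed syllable, so rule 1 applies → [ə].
/b/ (between /a/ and /l/) fails the environment for rule 2, so it stays [b].
/l/ (between /b/ and /i/) is unaffected → [l].
/i/ (between /l/ and /s/): rule 1 targets it, but not in an unstressed syllable → unchanged [i].
/s/ (between /i/ and /e/): no rule targets it → [s].
/e/ (between /s/ and /h/): in an unstressed syllable, so rule 1 applies → [ə].
/h/ stays [h].
/o/ — between /h/ and /ɡ/, in an unstressed syllable — surfaces as [ə] (rule 1).
/ɡ/ (between /o/ and /ɡ/): rule 2 targets it, but not word-finally → unchanged [ɡ].
/ɡ/ (between /ɡ/ and /a/): rule 2 targets it, but not word-finally → unchanged [ɡ].
/a/ (word-final): in an unstressed syllable, so rule 1 applies → [ə].

[bəbˈlisəhəɡɡə]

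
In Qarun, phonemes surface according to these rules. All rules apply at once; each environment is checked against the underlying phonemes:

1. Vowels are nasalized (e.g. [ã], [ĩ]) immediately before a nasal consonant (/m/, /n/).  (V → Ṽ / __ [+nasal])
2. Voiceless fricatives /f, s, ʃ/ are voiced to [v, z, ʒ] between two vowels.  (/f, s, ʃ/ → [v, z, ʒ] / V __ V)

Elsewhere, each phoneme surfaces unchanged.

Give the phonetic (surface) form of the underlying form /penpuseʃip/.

/p/ (word-initial) is unaffected → [p].
/e/ (between /p/ and /n/): before a nasal consonant, so rule 1 applies → [ẽ].
/n/ (between /e/ and /p/) is unaffected → [n].
/p/ (between /n/ and /u/) is unaffected → [p].
/u/ (between /p/ and /s/) fails the environment for rule 1, so it stays [u].
/s/ (between /u/ and /e/): between two vowels, so rule 2 applies → [z].
/e/ (between /s/ and /ʃ/) is in the target of rule 1 but the environment (before a nasal consonant) is not met → [e].
/ʃ/ — between /e/ and /i/, between two vowels — surfaces as [ʒ] (rule 2).
/i/ — between /ʃ/ and /p/; rule 1 does not apply here → [i].
/p/ — not in any rule's target class → [p].

[pẽnpuzeʒip]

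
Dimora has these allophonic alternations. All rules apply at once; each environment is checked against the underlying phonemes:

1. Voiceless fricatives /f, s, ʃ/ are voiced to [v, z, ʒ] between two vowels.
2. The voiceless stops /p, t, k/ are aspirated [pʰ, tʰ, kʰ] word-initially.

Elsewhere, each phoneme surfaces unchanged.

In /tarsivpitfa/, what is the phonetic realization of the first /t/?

/t/ (word-initial) occurs word-initially → [tʰ] by rule 2.

[tʰ]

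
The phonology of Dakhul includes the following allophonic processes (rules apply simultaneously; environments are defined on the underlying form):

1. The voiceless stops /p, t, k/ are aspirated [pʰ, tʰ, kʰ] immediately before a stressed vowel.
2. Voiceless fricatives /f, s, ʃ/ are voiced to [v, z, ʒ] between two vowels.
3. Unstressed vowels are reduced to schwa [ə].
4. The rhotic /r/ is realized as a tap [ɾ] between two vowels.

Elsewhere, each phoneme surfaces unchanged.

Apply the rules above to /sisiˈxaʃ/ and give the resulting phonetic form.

[səzəˈxaʃ]

/s/ — word-initial; rule 2 does not apply here → [s].
Rule 3 applies to /i/ (between /s/ and /s/: in an unstressed syllable) → [ə].
Rule 2 applies to /s/ (between /i/ and /i/: between two vowels) → [z].
Rule 3 applies to /i/ (between /s/ and /x/: in an unstressed syllable) → [ə].
/x/ (between /i/ and /a/): no rule targets it → [x].
/a/ (between /x/ and /ʃ/) fails the environment for rule 3, so it stays [a].
/ʃ/ (word-final) fails the environment for rule 2, so it stays [ʃ].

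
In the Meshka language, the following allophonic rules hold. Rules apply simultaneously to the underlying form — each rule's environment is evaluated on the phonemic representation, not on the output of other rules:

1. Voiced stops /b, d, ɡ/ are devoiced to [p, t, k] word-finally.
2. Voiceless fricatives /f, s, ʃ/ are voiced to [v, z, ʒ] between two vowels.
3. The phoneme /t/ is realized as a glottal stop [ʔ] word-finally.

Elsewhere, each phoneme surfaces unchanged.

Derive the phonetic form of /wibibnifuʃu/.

[wibibnivuʒu]

/w/ (word-initial) is unaffected → [w].
/i/ (between /w/ and /b/): no rule targets it → [i].
/b/ (between /i/ and /i/) is in the target of rule 1 but the environment (word-finally) is not met → [b].
/i/ (between /b/ and /b/): no rule targets it → [i].
/b/ (between /i/ and /n/) is in the target of rule 1 but the environment (word-finally) is not met → [b].
/n/ — not in any rule's target class → [n].
/i/ (between /n/ and /f/) is unaffected → [i].
/f/ meets the environment for rule 2 (between two vowels) → [v].
/u/ (between /f/ and /ʃ/) is unaffected → [u].
/ʃ/ (between /u/ and /u/) occurs between two vowels → [ʒ] by rule 2.
/u/ (word-final): no rule targets it → [u].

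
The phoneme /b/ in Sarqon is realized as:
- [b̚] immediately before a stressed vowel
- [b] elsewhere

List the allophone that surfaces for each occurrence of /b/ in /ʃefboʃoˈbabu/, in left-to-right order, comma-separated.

[b], [b̚], [b]

Occurrence 1 (position 4): no conditioning environment matches → elsewhere allophone [b].
Occurrence 2 (position 8): immediately before a stressed vowel → [b̚].
Occurrence 3 (position 10): no conditioning environment matches → elsewhere allophone [b].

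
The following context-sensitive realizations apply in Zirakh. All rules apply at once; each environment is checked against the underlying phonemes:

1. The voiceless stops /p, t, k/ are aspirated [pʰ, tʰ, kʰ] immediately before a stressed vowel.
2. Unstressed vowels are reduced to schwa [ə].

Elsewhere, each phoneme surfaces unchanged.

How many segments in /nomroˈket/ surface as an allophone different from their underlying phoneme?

Segments that undergo a rule: /o/ → [ə] (rule 2); /o/ → [ə] (rule 2); /k/ → [kʰ] (rule 1).
All other segments surface unchanged.

3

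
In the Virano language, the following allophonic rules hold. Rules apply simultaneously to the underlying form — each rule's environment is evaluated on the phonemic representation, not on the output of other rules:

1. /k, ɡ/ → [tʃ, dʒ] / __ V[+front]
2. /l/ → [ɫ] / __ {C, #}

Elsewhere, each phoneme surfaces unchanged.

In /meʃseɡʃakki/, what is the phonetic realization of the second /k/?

[tʃ]

Rule 1 applies to /k/ (between /k/ and /i/: before a front vowel) → [tʃ].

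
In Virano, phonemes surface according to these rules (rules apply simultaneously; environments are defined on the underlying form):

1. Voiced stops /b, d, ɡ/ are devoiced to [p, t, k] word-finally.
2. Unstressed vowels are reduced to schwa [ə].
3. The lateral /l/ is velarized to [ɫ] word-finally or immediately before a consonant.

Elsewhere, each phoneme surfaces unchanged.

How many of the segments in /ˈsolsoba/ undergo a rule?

3

Segments that undergo a rule: /l/ → [ɫ] (rule 3); /o/ → [ə] (rule 2); /a/ → [ə] (rule 2).
All other segments surface unchanged.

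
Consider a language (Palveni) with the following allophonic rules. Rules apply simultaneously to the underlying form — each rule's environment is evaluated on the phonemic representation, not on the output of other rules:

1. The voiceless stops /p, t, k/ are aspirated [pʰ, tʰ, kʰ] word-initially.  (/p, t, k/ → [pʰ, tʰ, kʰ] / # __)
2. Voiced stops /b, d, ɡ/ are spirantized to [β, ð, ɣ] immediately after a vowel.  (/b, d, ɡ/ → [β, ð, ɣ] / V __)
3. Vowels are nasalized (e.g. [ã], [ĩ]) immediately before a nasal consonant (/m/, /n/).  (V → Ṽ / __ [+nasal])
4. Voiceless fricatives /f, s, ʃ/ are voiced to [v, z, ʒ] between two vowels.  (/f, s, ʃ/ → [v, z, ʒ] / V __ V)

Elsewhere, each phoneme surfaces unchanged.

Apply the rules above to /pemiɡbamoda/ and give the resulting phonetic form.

/p/ (word-initial): word-initially, so rule 1 applies → [pʰ].
/e/ meets the environment for rule 3 (before a nasal consonant) → [ẽ].
/m/ — not in any rule's target class → [m].
/i/ (between /m/ and /ɡ/): rule 3 targets it, but not before a nasal consonant → unchanged [i].
Rule 2 applies to /ɡ/ (between /i/ and /b/: immediately after a vowel) → [ɣ].
/b/ — between /ɡ/ and /a/; rule 2 does not apply here → [b].
/a/ (between /b/ and /m/) occurs before a nasal consonant → [ã] by rule 3.
/m/ (between /a/ and /o/) is unaffected → [m].
/o/ (between /m/ and /d/) fails the environment for rule 3, so it stays [o].
/d/ (between /o/ and /a/): immediately after a vowel, so rule 2 applies → [ð].
/a/ (word-final): rule 3 targets it, but not before a nasal consonant → unchanged [a].

[pʰẽmiɣbãmoða]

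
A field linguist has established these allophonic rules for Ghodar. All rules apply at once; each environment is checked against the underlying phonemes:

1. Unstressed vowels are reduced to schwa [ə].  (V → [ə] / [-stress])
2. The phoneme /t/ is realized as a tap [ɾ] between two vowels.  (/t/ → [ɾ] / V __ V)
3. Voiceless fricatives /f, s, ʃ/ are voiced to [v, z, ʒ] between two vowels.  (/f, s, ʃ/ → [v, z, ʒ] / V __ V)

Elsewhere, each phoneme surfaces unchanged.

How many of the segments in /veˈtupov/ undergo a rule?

Segments that undergo a rule: /e/ → [ə] (rule 1); /t/ → [ɾ] (rule 2); /o/ → [ə] (rule 1).
All other segments surface unchanged.

3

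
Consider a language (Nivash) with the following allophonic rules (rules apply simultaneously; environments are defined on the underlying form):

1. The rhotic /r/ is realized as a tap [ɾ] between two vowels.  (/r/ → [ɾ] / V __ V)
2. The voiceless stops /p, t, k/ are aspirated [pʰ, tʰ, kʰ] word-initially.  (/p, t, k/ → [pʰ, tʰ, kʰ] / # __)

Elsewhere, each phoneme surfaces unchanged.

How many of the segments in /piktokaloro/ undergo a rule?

Segments that undergo a rule: /p/ → [pʰ] (rule 2); /r/ → [ɾ] (rule 1).
All other segments surface unchanged.

2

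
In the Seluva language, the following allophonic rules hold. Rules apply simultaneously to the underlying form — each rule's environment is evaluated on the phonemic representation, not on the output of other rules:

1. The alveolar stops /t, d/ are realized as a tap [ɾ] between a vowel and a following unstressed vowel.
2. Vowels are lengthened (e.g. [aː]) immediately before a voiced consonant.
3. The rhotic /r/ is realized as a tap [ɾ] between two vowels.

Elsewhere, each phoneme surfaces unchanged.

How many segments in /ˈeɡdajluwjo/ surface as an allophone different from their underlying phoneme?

3

Segments that undergo a rule: /e/ → [eː] (rule 2); /a/ → [aː] (rule 2); /u/ → [uː] (rule 2).
All other segments surface unchanged.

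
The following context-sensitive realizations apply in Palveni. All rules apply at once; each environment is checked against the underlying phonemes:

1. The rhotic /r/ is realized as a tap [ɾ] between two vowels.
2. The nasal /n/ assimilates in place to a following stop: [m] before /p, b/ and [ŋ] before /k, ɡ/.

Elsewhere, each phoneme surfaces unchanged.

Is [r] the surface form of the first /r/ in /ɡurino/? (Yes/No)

No

/r/ — between /u/ and /i/, between two vowels — surfaces as [ɾ] (rule 1).
The actual realization is [ɾ], not [r].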